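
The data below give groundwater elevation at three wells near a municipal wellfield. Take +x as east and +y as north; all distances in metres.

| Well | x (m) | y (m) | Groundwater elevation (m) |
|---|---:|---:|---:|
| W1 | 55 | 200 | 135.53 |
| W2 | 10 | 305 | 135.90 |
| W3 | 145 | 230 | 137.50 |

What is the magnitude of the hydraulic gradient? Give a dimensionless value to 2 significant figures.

Differences from W1: to W2 (Δx, Δy, Δh) = (-45, 105, +0.37); to W3 = (90, 30, +1.97).
Solve a·Δx + b·Δy = Δh: det = (-45)·30 − 90·105 = -10800.
∂h/∂x = [(+0.37)·30 − (+1.97)·105] / -10800 = +0.01812
∂h/∂y = [(-45)·(+1.97) − 90·(+0.37)] / -10800 = +0.01129
|∇h| = √(0.01812² + 0.01129²) = 0.02135

0.021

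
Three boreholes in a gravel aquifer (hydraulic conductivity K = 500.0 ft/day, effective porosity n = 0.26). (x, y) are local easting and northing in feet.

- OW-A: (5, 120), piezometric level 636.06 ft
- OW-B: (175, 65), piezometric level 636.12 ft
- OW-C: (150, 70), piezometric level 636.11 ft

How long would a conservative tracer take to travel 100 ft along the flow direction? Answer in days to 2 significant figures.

85 days

Three-point gradient (reference OW-A): Δ to OW-B = (170, -55, +0.06), Δ to OW-C = (145, -50, +0.05).
∂h/∂x = +0.0004762, ∂h/∂y = +0.0003810 (det = -525).
|∇h| = √(0.0004762² + 0.0003810²) = 0.0006099
Seepage velocity v = K·i/n = 500.0 × 0.0006099 / 0.26 = 1.173 ft/day.
t = 100 / 1.173 = 85.25 days.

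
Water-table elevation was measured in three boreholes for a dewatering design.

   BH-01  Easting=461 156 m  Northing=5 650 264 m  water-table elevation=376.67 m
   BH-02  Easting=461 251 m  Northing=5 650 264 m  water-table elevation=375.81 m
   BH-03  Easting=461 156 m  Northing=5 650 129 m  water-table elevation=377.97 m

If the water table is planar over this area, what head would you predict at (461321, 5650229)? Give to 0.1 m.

∂h/∂x = (375.81 − 376.67) / (461251 − 461156) = -0.009053
∂h/∂y = (377.97 − 376.67) / (5650129 − 5650264) = -0.009630
h(461321, 5650229) = 376.67 + (-0.009053)·(165) + (-0.009630)·(-35) = 376.67 -1.494 +0.337 = 375.513 m.

375.5 m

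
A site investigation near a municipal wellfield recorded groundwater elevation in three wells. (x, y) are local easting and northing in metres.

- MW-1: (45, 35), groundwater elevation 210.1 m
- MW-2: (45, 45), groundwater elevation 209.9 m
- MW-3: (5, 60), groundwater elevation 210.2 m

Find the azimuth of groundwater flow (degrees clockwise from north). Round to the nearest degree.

037°

Taking MW-1 as reference: MW-2−MW-1 = (0, 10, -0.2); MW-3−MW-1 = (-40, 25, +0.1).
Determinant of the coordinate differences = 0·25 − (-40)·10 = 400.
∂h/∂x = [(-0.2)·25 − (+0.1)·10] / 400 = -0.01500
∂h/∂y = [0·(+0.1) − (-40)·(-0.2)] / 400 = -0.02000
Flow direction (−∇h) has components (+0.01500 E, +0.02000 N).
Azimuth = atan2(E, N) = atan2(+0.01500, +0.02000) = 36.9° ≈ 037°.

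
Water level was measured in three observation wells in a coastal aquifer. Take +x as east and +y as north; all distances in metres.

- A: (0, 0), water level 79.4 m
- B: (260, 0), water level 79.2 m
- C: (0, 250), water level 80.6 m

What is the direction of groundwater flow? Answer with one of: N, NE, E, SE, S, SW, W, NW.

S

∂h/∂x = (79.2 − 79.4) / (260 − 0) = -0.0007692
∂h/∂y = (80.6 − 79.4) / (250 − 0) = +0.004800
Flow = −∇h = (+0.0007692 east, -0.004800 north), which points south.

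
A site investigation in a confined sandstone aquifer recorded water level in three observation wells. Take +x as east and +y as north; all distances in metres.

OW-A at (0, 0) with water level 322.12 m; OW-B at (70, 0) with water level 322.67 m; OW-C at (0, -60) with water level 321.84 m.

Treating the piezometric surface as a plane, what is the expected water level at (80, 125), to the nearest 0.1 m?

323.3 m

∂h/∂x = (322.67 − 322.12) / (70 − 0) = +0.007857
∂h/∂y = (321.84 − 322.12) / (-60 − 0) = +0.004667
h(80, 125) = 322.12 + (+0.007857)·(80) + (+0.004667)·(125) = 322.12 +0.629 +0.583 = 323.332 m.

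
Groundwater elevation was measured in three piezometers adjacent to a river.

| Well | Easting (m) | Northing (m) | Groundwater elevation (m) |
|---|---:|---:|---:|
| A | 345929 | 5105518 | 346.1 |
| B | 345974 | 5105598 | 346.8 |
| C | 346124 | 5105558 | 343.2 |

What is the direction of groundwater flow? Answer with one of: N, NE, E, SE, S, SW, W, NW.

Differences from A: to B (Δx, Δy, Δh) = (45, 80, +0.7); to C = (195, 40, -2.9).
Determinant of the coordinate differences = 45·40 − 195·80 = -13800.
∂h/∂x = [(+0.7)·40 − (-2.9)·80] / -13800 = -0.01884
∂h/∂y = [45·(-2.9) − 195·(+0.7)] / -13800 = +0.01935
Flow = −∇h = (+0.01884 east, -0.01935 north), which points southeast.

SE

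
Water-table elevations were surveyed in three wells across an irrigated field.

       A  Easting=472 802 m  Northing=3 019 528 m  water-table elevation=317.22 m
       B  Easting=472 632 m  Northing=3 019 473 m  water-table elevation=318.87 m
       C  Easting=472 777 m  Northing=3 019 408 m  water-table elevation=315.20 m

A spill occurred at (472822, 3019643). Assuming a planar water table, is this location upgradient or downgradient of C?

Taking A as reference: B−A = (-170, -55, +1.65); C−A = (-25, -120, -2.02).
Solve a·Δx + b·Δy = Δh: det = (-170)·(-120) − (-25)·(-55) = 19025.
∂h/∂x = [(+1.65)·(-120) − (-2.02)·(-55)] / 19025 = -0.01625
∂h/∂y = [(-170)·(-2.02) − (-25)·(+1.65)] / 19025 = +0.02022
Head at (472822, 3019643) = 317.22 + (-0.01625)·(20) + (+0.02022)·(115) = 319.22 m.
That is higher than the 315.20 m at C, so the point is upgradient.

upgradient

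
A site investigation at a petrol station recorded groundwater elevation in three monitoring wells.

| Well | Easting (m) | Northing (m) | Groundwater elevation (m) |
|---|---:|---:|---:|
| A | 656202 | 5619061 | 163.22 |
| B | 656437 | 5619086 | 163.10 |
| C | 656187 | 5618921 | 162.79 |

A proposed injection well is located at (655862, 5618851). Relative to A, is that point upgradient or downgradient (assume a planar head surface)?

Differences from A: to B (Δx, Δy, Δh) = (235, 25, -0.12); to C = (-15, -140, -0.43).
Determinant of the coordinate differences = 235·(-140) − (-15)·25 = -32525.
∂h/∂x = [(-0.12)·(-140) − (-0.43)·25] / -32525 = -0.0008470
∂h/∂y = [235·(-0.43) − (-15)·(-0.12)] / -32525 = +0.003162
Head at (655862, 5618851) = 163.22 + (-0.0008470)·(-340) + (+0.003162)·(-210) = 162.84 m.
That is lower than the 163.22 m at A, so the point is downgradient.

downgradient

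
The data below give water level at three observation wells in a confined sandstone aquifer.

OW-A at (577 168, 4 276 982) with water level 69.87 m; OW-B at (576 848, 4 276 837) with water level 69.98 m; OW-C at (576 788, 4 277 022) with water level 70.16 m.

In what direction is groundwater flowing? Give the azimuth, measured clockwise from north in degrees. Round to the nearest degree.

Taking OW-A as reference: OW-B−OW-A = (-320, -145, +0.11); OW-C−OW-A = (-380, 40, +0.29).
Determinant of the coordinate differences = (-320)·40 − (-380)·(-145) = -67900.
∂h/∂x = [(+0.11)·40 − (+0.29)·(-145)] / -67900 = -0.0006841
∂h/∂y = [(-320)·(+0.29) − (-380)·(+0.11)] / -67900 = +0.0007511
Flow direction (−∇h) has components (+0.0006841 E, -0.0007511 N).
Azimuth = atan2(E, N) = atan2(+0.0006841, -0.0007511) = 137.7° ≈ 138°.

138°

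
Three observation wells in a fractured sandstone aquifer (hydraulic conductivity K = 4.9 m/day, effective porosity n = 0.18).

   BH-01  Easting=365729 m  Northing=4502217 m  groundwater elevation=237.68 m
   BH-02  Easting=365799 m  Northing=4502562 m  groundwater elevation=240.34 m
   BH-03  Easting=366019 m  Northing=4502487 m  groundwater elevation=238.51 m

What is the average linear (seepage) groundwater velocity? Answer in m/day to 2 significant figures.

Differences from BH-01: to BH-02 (Δx, Δy, Δh) = (70, 345, +2.66); to BH-03 = (290, 270, +0.83).
Solve a·Δx + b·Δy = Δh: det = 70·270 − 290·345 = -81150.
∂h/∂x = [(+2.66)·270 − (+0.83)·345] / -81150 = -0.005322
∂h/∂y = [70·(+0.83) − 290·(+2.66)] / -81150 = +0.008790
|∇h| = √(-0.005322² + 0.008790²) = 0.01028
Seepage velocity v = K·i/n = 4.9 × 0.01028 / 0.18 = 0.2798 m/day.

0.28 m/day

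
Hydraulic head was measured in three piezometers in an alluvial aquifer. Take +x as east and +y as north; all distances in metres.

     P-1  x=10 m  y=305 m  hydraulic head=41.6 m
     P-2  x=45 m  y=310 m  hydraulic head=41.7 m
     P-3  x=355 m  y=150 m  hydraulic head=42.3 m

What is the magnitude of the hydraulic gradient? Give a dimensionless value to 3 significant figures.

0.00300

Differences from P-1: to P-2 (Δx, Δy, Δh) = (35, 5, +0.1); to P-3 = (345, -155, +0.7).
Solve a·Δx + b·Δy = Δh: det = 35·(-155) − 345·5 = -7150.
∂h/∂x = [(+0.1)·(-155) − (+0.7)·5] / -7150 = +0.002657
∂h/∂y = [35·(+0.7) − 345·(+0.1)] / -7150 = +0.001399
|∇h| = √(0.002657² + 0.001399²) = 0.003003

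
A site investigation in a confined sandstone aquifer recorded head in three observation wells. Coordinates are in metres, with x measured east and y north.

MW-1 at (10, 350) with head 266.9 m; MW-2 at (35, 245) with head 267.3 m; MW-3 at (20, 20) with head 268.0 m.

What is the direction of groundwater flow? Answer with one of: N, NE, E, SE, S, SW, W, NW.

NW

Taking MW-1 as reference: MW-2−MW-1 = (25, -105, +0.4); MW-3−MW-1 = (10, -330, +1.1).
Solve a·Δx + b·Δy = Δh: det = 25·(-330) − 10·(-105) = -7200.
∂h/∂x = [(+0.4)·(-330) − (+1.1)·(-105)] / -7200 = +0.002292
∂h/∂y = [25·(+1.1) − 10·(+0.4)] / -7200 = -0.003264
Flow = −∇h = (-0.002292 east, +0.003264 north), which points northwest.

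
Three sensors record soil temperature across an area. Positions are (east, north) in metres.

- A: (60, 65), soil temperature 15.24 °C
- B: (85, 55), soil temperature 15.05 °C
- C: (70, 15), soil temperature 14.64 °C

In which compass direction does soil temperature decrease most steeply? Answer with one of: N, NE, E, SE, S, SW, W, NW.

Differences from A: to B (Δx, Δy, Δh) = (25, -10, -0.19); to C = (10, -50, -0.60).
Solve a·Δx + b·Δy = ΔT: det = 25·(-50) − 10·(-10) = -1150.
∂T/∂x = [(-0.19)·(-50) − (-0.60)·(-10)] / -1150 = -0.003043
∂T/∂y = [25·(-0.60) − 10·(-0.19)] / -1150 = +0.01139
Steepest decrease is along −∇f = (+0.003043 E, -0.01139 N) → south.

S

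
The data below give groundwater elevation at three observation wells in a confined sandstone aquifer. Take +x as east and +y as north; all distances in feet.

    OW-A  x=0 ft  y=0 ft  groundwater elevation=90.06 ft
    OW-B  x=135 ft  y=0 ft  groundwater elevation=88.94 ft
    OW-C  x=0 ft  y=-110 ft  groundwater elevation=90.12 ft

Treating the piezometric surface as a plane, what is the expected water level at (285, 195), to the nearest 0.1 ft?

87.6 ft

∂h/∂x = (88.94 − 90.06) / (135 − 0) = -0.008296
∂h/∂y = (90.12 − 90.06) / (-110 − 0) = -0.0005455
h(285, 195) = 90.06 + (-0.008296)·(285) + (-0.0005455)·(195) = 90.06 -2.364 -0.106 = 87.589 ft.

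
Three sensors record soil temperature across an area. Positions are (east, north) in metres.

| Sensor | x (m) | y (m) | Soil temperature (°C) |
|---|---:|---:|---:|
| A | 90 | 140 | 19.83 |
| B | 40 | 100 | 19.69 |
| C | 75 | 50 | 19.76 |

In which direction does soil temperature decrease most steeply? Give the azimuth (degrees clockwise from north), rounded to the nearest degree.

Taking A as reference: B−A = (-50, -40, -0.14); C−A = (-15, -90, -0.07).
Solve a·Δx + b·Δy = ΔT: det = (-50)·(-90) − (-15)·(-40) = 3900.
∂T/∂x = [(-0.14)·(-90) − (-0.07)·(-40)] / 3900 = +0.002513
∂T/∂y = [(-50)·(-0.07) − (-15)·(-0.14)] / 3900 = +0.0003590
Steepest decrease is along −∇f: components (-0.002513 E, -0.0003590 N).
Azimuth = atan2(-0.002513, -0.0003590) = 261.9° ≈ 262°.

262°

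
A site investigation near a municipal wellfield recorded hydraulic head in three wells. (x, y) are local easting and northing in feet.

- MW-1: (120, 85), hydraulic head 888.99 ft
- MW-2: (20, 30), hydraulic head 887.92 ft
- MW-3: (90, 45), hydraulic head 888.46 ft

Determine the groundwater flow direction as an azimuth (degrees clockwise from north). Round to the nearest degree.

213°

With h = a·x + b·y + c and MW-1 as origin, the differences give:
  (-100)·a + (-55)·b = -1.07
  (-30)·a + (-40)·b = -0.53
Eliminate b (×(-40) and ×(-55), subtract): 2350·a = 13.650 → a = ∂h/∂x = +0.005809
Back-substitute: b = ∂h/∂y = +0.008894.
Flow direction (−∇h) has components (-0.005809 E, -0.008894 N).
Azimuth = atan2(E, N) = atan2(-0.005809, -0.008894) = 213.1° ≈ 213°.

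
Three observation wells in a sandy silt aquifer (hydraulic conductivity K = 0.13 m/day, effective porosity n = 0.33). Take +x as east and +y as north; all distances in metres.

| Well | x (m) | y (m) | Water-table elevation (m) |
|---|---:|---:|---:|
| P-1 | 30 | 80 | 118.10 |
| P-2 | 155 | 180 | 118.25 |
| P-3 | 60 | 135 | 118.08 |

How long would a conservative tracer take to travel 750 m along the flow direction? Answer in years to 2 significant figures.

1600 years

With h = a·x + b·y + c and P-1 as origin, the differences give:
  125·a + 100·b = +0.15
  30·a + 55·b = -0.02
Eliminate b (×55 and ×100, subtract): 3875·a = 10.250 → a = ∂h/∂x = +0.002645
Back-substitute: b = ∂h/∂y = -0.001806.
|∇h| = √(0.002645² + -0.001806²) = 0.003203
Seepage velocity v = K·i/n = 0.13 × 0.003203 / 0.33 = 0.001262 m/day.
t = 750 / 0.001262 = 5.943e+05 days = 1.63e+03 years.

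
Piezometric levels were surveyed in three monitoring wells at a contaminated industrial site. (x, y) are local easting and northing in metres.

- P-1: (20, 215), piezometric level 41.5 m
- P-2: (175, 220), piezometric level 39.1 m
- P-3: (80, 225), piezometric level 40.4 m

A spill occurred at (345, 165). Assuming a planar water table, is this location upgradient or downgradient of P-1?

downgradient

Taking P-1 as reference: P-2−P-1 = (155, 5, -2.4); P-3−P-1 = (60, 10, -1.1).
Solve a·Δx + b·Δy = Δh: det = 155·10 − 60·5 = 1250.
∂h/∂x = [(-2.4)·10 − (-1.1)·5] / 1250 = -0.01480
∂h/∂y = [155·(-1.1) − 60·(-2.4)] / 1250 = -0.02120
Head at (345, 165) = 41.5 + (-0.01480)·(325) + (-0.02120)·(-50) = 37.75 m.
That is lower than the 41.5 m at P-1, so the point is downgradient.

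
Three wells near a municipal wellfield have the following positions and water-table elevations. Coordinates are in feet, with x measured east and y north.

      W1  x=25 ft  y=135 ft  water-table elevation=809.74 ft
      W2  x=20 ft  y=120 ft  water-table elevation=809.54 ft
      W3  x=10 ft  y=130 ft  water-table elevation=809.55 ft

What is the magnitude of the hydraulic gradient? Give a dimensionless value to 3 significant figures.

0.0138

Taking W1 as reference: W2−W1 = (-5, -15, -0.20); W3−W1 = (-15, -5, -0.19).
Determinant of the coordinate differences = (-5)·(-5) − (-15)·(-15) = -200.
∂h/∂x = [(-0.20)·(-5) − (-0.19)·(-15)] / -200 = +0.009250
∂h/∂y = [(-5)·(-0.19) − (-15)·(-0.20)] / -200 = +0.01025
|∇h| = √(0.009250² + 0.01025²) = 0.01381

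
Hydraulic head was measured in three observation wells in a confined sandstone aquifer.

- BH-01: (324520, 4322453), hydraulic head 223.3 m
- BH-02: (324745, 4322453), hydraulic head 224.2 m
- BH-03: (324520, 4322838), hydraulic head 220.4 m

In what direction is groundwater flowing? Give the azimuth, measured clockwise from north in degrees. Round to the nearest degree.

332°

∂h/∂x = (224.2 − 223.3) / (324745 − 324520) = +0.004000
∂h/∂y = (220.4 − 223.3) / (4322838 − 4322453) = -0.007532
Flow direction (−∇h) has components (-0.004000 E, +0.007532 N).
Azimuth = atan2(E, N) = atan2(-0.004000, +0.007532) = 332.0° ≈ 332°.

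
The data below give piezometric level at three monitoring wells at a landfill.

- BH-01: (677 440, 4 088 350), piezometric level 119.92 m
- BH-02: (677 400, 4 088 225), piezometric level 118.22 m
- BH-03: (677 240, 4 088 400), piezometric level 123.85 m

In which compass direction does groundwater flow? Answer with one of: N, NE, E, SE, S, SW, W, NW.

SE

Three-point gradient (reference BH-01): Δ to BH-02 = (-40, -125, -1.70), Δ to BH-03 = (-200, 50, +3.93).
∂h/∂x = -0.01505, ∂h/∂y = +0.01841 (det = -27000).
Flow = −∇h = (+0.01505 east, -0.01841 north), which points southeast.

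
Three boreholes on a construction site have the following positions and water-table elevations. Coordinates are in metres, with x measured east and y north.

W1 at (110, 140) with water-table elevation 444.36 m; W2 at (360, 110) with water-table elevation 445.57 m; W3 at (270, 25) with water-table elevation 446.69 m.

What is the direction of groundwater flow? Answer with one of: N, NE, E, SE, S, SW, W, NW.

N

With h = a·x + b·y + c and W1 as origin, the differences give:
  250·a + (-30)·b = +1.21
  160·a + (-115)·b = +2.33
Eliminate b (×(-115) and ×(-30), subtract): -23950·a = -69.250 → a = ∂h/∂x = +0.002891
Back-substitute: b = ∂h/∂y = -0.01624.
Flow = −∇h = (-0.002891 east, +0.01624 north), which points north.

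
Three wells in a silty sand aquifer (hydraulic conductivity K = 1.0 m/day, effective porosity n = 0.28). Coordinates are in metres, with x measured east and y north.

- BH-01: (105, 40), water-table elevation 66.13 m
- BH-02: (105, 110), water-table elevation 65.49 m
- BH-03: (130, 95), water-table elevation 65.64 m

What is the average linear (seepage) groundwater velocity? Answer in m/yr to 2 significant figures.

Taking BH-01 as reference: BH-02−BH-01 = (0, 70, -0.64); BH-03−BH-01 = (25, 55, -0.49).
Determinant of the coordinate differences = 0·55 − 25·70 = -1750.
∂h/∂x = [(-0.64)·55 − (-0.49)·70] / -1750 = +0.0005143
∂h/∂y = [0·(-0.49) − 25·(-0.64)] / -1750 = -0.009143
|∇h| = √(0.0005143² + -0.009143²) = 0.009157
Seepage velocity v = K·i/n = 1.0 × 0.009157 / 0.28 = 0.0327 m/day = 11.94 m/yr.

12 m/yr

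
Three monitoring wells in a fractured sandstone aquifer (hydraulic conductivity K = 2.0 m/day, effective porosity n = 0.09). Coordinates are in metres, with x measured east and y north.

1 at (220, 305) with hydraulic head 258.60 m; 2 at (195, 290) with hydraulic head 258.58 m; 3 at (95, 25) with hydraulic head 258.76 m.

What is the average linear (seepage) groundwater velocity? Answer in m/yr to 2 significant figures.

Differences from 1: to 2 (Δx, Δy, Δh) = (-25, -15, -0.02); to 3 = (-125, -280, +0.16).
Determinant of the coordinate differences = (-25)·(-280) − (-125)·(-15) = 5125.
∂h/∂x = [(-0.02)·(-280) − (+0.16)·(-15)] / 5125 = +0.001561
∂h/∂y = [(-25)·(+0.16) − (-125)·(-0.02)] / 5125 = -0.001268
|∇h| = √(0.001561² + -0.001268²) = 0.002011
Seepage velocity v = K·i/n = 2.0 × 0.002011 / 0.09 = 0.04469 m/day = 16.32 m/yr.

16 m/yr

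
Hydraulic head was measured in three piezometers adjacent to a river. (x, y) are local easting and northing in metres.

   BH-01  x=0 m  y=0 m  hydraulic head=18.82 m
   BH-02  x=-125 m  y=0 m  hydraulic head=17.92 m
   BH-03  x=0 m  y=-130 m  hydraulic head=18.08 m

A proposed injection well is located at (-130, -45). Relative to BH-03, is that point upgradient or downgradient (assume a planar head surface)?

∂h/∂x = (17.92 − 18.82) / (-125 − 0) = +0.007200
∂h/∂y = (18.08 − 18.82) / (-130 − 0) = +0.005692
Head at (-130, -45) = 18.82 + (+0.007200)·(-130) + (+0.005692)·(-45) = 17.63 m.
That is lower than the 18.08 m at BH-03, so the point is downgradient.

downgradient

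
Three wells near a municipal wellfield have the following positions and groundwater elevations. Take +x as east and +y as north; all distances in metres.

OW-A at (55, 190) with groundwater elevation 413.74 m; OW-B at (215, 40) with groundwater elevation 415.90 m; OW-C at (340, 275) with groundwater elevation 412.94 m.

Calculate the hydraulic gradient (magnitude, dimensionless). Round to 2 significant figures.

0.013

Taking OW-A as reference: OW-B−OW-A = (160, -150, +2.16); OW-C−OW-A = (285, 85, -0.80).
Determinant of the coordinate differences = 160·85 − 285·(-150) = 56350.
∂h/∂x = [(+2.16)·85 − (-0.80)·(-150)] / 56350 = +0.001129
∂h/∂y = [160·(-0.80) − 285·(+2.16)] / 56350 = -0.01320
|∇h| = √(0.001129² + -0.01320²) = 0.01325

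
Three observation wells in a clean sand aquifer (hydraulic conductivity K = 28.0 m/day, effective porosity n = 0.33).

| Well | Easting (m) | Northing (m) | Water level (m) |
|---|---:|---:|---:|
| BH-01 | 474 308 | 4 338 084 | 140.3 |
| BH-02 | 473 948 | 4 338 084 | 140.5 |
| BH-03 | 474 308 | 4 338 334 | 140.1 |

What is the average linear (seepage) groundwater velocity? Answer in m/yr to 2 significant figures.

∂h/∂x = (140.5 − 140.3) / (473948 − 474308) = -0.0005556
∂h/∂y = (140.1 − 140.3) / (4338334 − 4338084) = -0.0008000
|∇h| = √(-0.0005556² + -0.0008000²) = 0.000974
Seepage velocity v = K·i/n = 28.0 × 0.000974 / 0.33 = 0.08264 m/day = 30.18 m/yr.

30 m/yr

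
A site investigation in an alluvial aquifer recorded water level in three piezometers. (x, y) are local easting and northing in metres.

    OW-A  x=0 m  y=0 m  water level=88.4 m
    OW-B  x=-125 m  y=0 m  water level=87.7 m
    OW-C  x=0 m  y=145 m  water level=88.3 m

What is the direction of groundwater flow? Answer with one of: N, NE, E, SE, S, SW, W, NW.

∂h/∂x = (87.7 − 88.4) / (-125 − 0) = +0.005600
∂h/∂y = (88.3 − 88.4) / (145 − 0) = -0.0006897
Flow = −∇h = (-0.005600 east, +0.0006897 north), which points west.

W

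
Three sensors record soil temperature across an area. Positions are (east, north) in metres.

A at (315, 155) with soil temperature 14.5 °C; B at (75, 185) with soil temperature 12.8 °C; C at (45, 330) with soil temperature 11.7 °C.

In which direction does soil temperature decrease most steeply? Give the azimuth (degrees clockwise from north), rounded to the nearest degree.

315°

Taking A as reference: B−A = (-240, 30, -1.7); C−A = (-270, 175, -2.8).
Determinant of the coordinate differences = (-240)·175 − (-270)·30 = -33900.
∂T/∂x = [(-1.7)·175 − (-2.8)·30] / -33900 = +0.006298
∂T/∂y = [(-240)·(-2.8) − (-270)·(-1.7)] / -33900 = -0.006283
Steepest decrease is along −∇f: components (-0.006298 E, +0.006283 N).
Azimuth = atan2(-0.006298, +0.006283) = 314.9° ≈ 315°.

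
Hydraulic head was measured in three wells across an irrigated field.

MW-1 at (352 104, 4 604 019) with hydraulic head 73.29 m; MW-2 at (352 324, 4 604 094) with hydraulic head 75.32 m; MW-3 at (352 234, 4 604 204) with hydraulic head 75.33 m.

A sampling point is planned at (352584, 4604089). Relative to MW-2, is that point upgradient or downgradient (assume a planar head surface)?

Taking MW-1 as reference: MW-2−MW-1 = (220, 75, +2.03); MW-3−MW-1 = (130, 185, +2.04).
Solve a·Δx + b·Δy = Δh: det = 220·185 − 130·75 = 30950.
∂h/∂x = [(+2.03)·185 − (+2.04)·75] / 30950 = +0.007191
∂h/∂y = [220·(+2.04) − 130·(+2.03)] / 30950 = +0.005974
Head at (352584, 4604089) = 73.29 + (+0.007191)·(480) + (+0.005974)·(70) = 77.16 m.
That is higher than the 75.32 m at MW-2, so the point is upgradient.

upgradient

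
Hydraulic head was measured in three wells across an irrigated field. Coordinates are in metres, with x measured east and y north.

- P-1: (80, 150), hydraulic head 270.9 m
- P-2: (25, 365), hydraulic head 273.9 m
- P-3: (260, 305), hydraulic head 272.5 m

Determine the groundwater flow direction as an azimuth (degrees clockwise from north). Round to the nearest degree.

Three-point gradient (reference P-1): Δ to P-2 = (-55, 215, +3.0), Δ to P-3 = (180, 155, +1.6).
∂h/∂x = -0.002562, ∂h/∂y = +0.01330 (det = -47225).
Flow direction (−∇h) has components (+0.002562 E, -0.01330 N).
Azimuth = atan2(E, N) = atan2(+0.002562, -0.01330) = 169.1° ≈ 169°.

169°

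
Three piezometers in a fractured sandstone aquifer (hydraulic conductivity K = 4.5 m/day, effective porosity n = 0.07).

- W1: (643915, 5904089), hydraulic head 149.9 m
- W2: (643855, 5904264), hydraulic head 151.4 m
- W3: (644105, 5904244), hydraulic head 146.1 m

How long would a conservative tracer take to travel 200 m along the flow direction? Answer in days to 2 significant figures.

With h = a·x + b·y + c and W1 as origin, the differences give:
  (-60)·a + 175·b = +1.5
  190·a + 155·b = -3.8
Eliminate b (×155 and ×175, subtract): -42550·a = 897.50 → a = ∂h/∂x = -0.02109
Back-substitute: b = ∂h/∂y = +0.001340.
|∇h| = √(-0.02109² + 0.001340²) = 0.02113
Seepage velocity v = K·i/n = 4.5 × 0.02113 / 0.07 = 1.358 m/day.
t = 200 / 1.358 = 147.3 days.

150 days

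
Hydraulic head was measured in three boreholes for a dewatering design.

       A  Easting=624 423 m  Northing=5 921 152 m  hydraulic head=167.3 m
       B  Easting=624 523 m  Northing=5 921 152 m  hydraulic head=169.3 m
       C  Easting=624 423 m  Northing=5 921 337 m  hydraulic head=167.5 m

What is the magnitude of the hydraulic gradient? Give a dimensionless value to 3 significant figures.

0.0200

∂h/∂x = (169.3 − 167.3) / (624523 − 624423) = +0.02000
∂h/∂y = (167.5 − 167.3) / (5921337 − 5921152) = +0.001081
|∇h| = √(0.02000² + 0.001081²) = 0.02003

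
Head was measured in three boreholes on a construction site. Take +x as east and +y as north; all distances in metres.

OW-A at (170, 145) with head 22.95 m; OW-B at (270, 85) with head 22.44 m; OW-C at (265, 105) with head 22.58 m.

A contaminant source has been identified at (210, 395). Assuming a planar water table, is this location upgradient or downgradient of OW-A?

Taking OW-A as reference: OW-B−OW-A = (100, -60, -0.51); OW-C−OW-A = (95, -40, -0.37).
Determinant of the coordinate differences = 100·(-40) − 95·(-60) = 1700.
∂h/∂x = [(-0.51)·(-40) − (-0.37)·(-60)] / 1700 = -0.001059
∂h/∂y = [100·(-0.37) − 95·(-0.51)] / 1700 = +0.006735
Head at (210, 395) = 22.95 + (-0.001059)·(40) + (+0.006735)·(250) = 24.59 m.
That is higher than the 22.95 m at OW-A, so the point is upgradient.

upgradient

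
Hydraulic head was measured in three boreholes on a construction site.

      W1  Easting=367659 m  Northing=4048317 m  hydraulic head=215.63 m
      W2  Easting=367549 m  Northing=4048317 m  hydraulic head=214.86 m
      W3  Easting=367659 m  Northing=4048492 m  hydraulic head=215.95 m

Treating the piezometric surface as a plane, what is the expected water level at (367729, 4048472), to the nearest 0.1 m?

216.4 m

∂h/∂x = (214.86 − 215.63) / (367549 − 367659) = +0.007000
∂h/∂y = (215.95 − 215.63) / (4048492 − 4048317) = +0.001829
h(367729, 4048472) = 215.63 + (+0.007000)·(70) + (+0.001829)·(155) = 215.63 +0.490 +0.283 = 216.403 m.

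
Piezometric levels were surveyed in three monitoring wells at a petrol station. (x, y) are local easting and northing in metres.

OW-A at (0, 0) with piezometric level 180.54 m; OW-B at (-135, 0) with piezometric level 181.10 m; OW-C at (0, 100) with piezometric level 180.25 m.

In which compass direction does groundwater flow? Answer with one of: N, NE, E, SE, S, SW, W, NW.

∂h/∂x = (181.10 − 180.54) / (-135 − 0) = -0.004148
∂h/∂y = (180.25 − 180.54) / (100 − 0) = -0.002900
Flow = −∇h = (+0.004148 east, +0.002900 north), which points northeast.

NE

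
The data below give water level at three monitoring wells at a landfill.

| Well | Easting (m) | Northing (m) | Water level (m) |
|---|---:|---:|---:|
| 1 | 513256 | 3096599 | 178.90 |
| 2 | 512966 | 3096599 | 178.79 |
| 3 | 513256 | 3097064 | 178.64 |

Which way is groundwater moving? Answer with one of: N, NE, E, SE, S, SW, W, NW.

NW

∂h/∂x = (178.79 − 178.90) / (512966 − 513256) = +0.0003793
∂h/∂y = (178.64 − 178.90) / (3097064 − 3096599) = -0.0005591
Flow = −∇h = (-0.0003793 east, +0.0005591 north), which points northwest.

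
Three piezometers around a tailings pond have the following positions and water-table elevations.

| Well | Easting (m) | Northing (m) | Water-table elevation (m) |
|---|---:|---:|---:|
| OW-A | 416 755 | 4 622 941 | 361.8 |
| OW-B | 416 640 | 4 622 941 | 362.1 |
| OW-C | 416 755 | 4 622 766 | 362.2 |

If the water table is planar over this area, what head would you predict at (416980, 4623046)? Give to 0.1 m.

361.0 m

∂h/∂x = (362.1 − 361.8) / (416640 − 416755) = -0.002609
∂h/∂y = (362.2 − 361.8) / (4622766 − 4622941) = -0.002286
h(416980, 4623046) = 361.8 + (-0.002609)·(225) + (-0.002286)·(105) = 361.8 -0.587 -0.240 = 360.973 m.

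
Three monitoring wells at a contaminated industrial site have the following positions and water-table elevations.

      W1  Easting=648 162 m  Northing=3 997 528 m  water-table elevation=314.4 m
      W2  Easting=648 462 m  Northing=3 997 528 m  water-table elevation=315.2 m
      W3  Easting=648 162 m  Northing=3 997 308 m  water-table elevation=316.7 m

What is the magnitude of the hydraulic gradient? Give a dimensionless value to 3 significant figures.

∂h/∂x = (315.2 − 314.4) / (648462 − 648162) = +0.002667
∂h/∂y = (316.7 − 314.4) / (3997308 − 3997528) = -0.01045
|∇h| = √(0.002667² + -0.01045²) = 0.01078

0.0108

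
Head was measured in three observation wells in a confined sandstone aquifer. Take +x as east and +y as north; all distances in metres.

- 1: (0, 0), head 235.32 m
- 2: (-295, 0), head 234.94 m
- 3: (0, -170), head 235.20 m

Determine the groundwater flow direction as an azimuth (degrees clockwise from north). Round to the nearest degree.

∂h/∂x = (234.94 − 235.32) / (-295 − 0) = +0.001288
∂h/∂y = (235.20 − 235.32) / (-170 − 0) = +0.0007059
Flow direction (−∇h) has components (-0.001288 E, -0.0007059 N).
Azimuth = atan2(E, N) = atan2(-0.001288, -0.0007059) = 241.3° ≈ 241°.

241°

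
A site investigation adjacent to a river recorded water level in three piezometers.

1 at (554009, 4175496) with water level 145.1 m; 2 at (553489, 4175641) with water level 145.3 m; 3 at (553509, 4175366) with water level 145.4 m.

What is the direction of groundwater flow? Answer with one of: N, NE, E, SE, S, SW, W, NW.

NE

With h = a·x + b·y + c and 1 as origin, the differences give:
  (-520)·a + 145·b = +0.2
  (-500)·a + (-130)·b = +0.3
Eliminate b (×(-130) and ×145, subtract): 140100·a = -69.50 → a = ∂h/∂x = -0.0004961
Back-substitute: b = ∂h/∂y = -0.0003997.
Flow = −∇h = (+0.0004961 east, +0.0003997 north), which points northeast.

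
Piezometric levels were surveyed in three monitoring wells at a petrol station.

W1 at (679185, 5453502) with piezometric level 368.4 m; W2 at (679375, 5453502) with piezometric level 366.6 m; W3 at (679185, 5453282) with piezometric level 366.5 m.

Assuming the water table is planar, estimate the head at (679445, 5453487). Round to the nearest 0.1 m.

365.8 m

∂h/∂x = (366.6 − 368.4) / (679375 − 679185) = -0.009474
∂h/∂y = (366.5 − 368.4) / (5453282 − 5453502) = +0.008636
h(679445, 5453487) = 368.4 + (-0.009474)·(260) + (+0.008636)·(-15) = 368.4 -2.463 -0.130 = 365.807 m.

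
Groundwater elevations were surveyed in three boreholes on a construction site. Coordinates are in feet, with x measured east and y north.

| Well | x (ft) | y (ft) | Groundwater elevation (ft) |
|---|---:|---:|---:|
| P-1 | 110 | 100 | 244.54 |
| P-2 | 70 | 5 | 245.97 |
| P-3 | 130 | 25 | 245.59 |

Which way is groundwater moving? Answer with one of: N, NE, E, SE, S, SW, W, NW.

N

With h = a·x + b·y + c and P-1 as origin, the differences give:
  (-40)·a + (-95)·b = +1.43
  20·a + (-75)·b = +1.05
Eliminate b (×(-75) and ×(-95), subtract): 4900·a = -7.500 → a = ∂h/∂x = -0.001531
Back-substitute: b = ∂h/∂y = -0.01441.
Flow = −∇h = (+0.001531 east, +0.01441 north), which points north.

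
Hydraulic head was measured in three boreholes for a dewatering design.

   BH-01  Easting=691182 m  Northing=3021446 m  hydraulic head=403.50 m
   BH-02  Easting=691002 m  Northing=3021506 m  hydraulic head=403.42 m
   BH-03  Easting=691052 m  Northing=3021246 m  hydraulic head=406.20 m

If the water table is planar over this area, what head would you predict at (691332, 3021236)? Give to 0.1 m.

Three-point gradient (reference BH-01): Δ to BH-02 = (-180, 60, -0.08), Δ to BH-03 = (-130, -200, +2.70).
∂h/∂x = -0.003333, ∂h/∂y = -0.01133 (det = 43800).
h(691332, 3021236) = 403.50 + (-0.003333)·(150) + (-0.01133)·(-210) = 403.50 -0.500 +2.380 = 405.380 m.

405.4 m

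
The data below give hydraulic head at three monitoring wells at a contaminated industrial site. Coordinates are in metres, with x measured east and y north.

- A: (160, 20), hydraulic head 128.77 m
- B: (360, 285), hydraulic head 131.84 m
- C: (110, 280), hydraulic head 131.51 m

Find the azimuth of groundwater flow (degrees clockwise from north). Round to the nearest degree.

With h = a·x + b·y + c and A as origin, the differences give:
  200·a + 265·b = +3.07
  (-50)·a + 260·b = +2.74
Eliminate b (×260 and ×265, subtract): 65250·a = 72.100 → a = ∂h/∂x = +0.001105
Back-substitute: b = ∂h/∂y = +0.01075.
Flow direction (−∇h) has components (-0.001105 E, -0.01075 N).
Azimuth = atan2(E, N) = atan2(-0.001105, -0.01075) = 185.9° ≈ 186°.

186°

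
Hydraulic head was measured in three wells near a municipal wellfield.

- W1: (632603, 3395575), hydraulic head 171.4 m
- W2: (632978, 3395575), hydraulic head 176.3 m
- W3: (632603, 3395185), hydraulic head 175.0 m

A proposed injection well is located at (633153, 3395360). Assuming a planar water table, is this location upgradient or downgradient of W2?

∂h/∂x = (176.3 − 171.4) / (632978 − 632603) = +0.01307
∂h/∂y = (175.0 − 171.4) / (3395185 − 3395575) = -0.009231
Head at (633153, 3395360) = 171.4 + (+0.01307)·(550) + (-0.009231)·(-215) = 180.57 m.
That is higher than the 176.3 m at W2, so the point is upgradient.

upgradient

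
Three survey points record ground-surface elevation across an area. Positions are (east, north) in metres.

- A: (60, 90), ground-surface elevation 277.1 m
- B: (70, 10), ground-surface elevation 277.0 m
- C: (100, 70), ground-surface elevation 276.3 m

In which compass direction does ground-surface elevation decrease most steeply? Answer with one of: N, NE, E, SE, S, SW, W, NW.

E

Taking A as reference: B−A = (10, -80, -0.1); C−A = (40, -20, -0.8).
Determinant of the coordinate differences = 10·(-20) − 40·(-80) = 3000.
∂z/∂x = [(-0.1)·(-20) − (-0.8)·(-80)] / 3000 = -0.02067
∂z/∂y = [10·(-0.8) − 40·(-0.1)] / 3000 = -0.001333
Steepest decrease is along −∇f = (+0.02067 E, +0.001333 N) → east.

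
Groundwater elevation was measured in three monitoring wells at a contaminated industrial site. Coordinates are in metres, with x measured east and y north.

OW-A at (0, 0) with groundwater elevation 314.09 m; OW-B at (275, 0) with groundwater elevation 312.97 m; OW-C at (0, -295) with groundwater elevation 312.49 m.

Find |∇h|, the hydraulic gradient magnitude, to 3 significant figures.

0.00678

∂h/∂x = (312.97 − 314.09) / (275 − 0) = -0.004073
∂h/∂y = (312.49 − 314.09) / (-295 − 0) = +0.005424
|∇h| = √(-0.004073² + 0.005424²) = 0.006783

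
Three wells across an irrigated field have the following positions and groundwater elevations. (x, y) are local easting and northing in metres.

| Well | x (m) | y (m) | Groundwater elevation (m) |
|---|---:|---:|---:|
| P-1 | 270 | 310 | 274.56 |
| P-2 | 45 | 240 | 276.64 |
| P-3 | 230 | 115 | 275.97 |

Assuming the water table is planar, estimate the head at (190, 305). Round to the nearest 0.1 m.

275.2 m

Differences from P-1: to P-2 (Δx, Δy, Δh) = (-225, -70, +2.08); to P-3 = (-40, -195, +1.41).
Solve a·Δx + b·Δy = Δh: det = (-225)·(-195) − (-40)·(-70) = 41075.
∂h/∂x = [(+2.08)·(-195) − (+1.41)·(-70)] / 41075 = -0.007472
∂h/∂y = [(-225)·(+1.41) − (-40)·(+2.08)] / 41075 = -0.005698
h(190, 305) = 274.56 + (-0.007472)·(-80) + (-0.005698)·(-5) = 274.56 +0.598 +0.028 = 275.186 m.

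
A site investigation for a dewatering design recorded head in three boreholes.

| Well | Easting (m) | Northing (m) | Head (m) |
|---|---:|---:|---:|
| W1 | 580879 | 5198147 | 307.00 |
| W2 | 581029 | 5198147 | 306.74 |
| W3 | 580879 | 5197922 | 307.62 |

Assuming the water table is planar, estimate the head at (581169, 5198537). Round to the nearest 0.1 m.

305.4 m

∂h/∂x = (306.74 − 307.00) / (581029 − 580879) = -0.001733
∂h/∂y = (307.62 − 307.00) / (5197922 − 5198147) = -0.002756
h(581169, 5198537) = 307.00 + (-0.001733)·(290) + (-0.002756)·(390) = 307.00 -0.503 -1.075 = 305.423 m.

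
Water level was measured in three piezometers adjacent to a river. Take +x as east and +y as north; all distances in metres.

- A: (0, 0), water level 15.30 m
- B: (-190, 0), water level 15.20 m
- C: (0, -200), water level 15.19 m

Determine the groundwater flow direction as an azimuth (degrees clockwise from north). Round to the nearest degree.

224°

∂h/∂x = (15.20 − 15.30) / (-190 − 0) = +0.0005263
∂h/∂y = (15.19 − 15.30) / (-200 − 0) = +0.0005500
Flow direction (−∇h) has components (-0.0005263 E, -0.0005500 N).
Azimuth = atan2(E, N) = atan2(-0.0005263, -0.0005500) = 223.7° ≈ 224°.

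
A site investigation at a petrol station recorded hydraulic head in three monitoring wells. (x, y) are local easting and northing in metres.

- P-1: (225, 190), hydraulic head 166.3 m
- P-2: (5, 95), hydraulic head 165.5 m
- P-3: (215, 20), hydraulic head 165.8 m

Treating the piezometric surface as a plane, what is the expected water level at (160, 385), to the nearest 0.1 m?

166.7 m

With h = a·x + b·y + c and P-1 as origin, the differences give:
  (-220)·a + (-95)·b = -0.8
  (-10)·a + (-170)·b = -0.5
Eliminate b (×(-170) and ×(-95), subtract): 36450·a = 88.50 → a = ∂h/∂x = +0.002428
Back-substitute: b = ∂h/∂y = +0.002798.
h(160, 385) = 166.3 + (+0.002428)·(-65) + (+0.002798)·(195) = 166.3 -0.158 +0.546 = 166.688 m.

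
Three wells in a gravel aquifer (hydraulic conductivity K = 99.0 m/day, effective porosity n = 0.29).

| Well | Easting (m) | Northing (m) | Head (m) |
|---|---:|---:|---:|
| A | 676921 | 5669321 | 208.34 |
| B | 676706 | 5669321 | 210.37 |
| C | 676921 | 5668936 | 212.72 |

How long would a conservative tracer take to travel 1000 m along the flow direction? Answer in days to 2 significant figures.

∂h/∂x = (210.37 − 208.34) / (676706 − 676921) = -0.009442
∂h/∂y = (212.72 − 208.34) / (5668936 − 5669321) = -0.01138
|∇h| = √(-0.009442² + -0.01138²) = 0.01479
Seepage velocity v = K·i/n = 99.0 × 0.01479 / 0.29 = 5.049 m/day.
t = 1000 / 5.049 = 198.1 days.

200 days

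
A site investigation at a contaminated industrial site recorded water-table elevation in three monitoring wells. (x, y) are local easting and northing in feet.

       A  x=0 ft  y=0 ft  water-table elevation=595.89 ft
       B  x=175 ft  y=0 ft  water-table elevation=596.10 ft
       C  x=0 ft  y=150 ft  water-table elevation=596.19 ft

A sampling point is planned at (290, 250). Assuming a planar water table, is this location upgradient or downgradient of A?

∂h/∂x = (596.10 − 595.89) / (175 − 0) = +0.001200
∂h/∂y = (596.19 − 595.89) / (150 − 0) = +0.002000
Head at (290, 250) = 595.89 + (+0.001200)·(290) + (+0.002000)·(250) = 596.74 ft.
That is higher than the 595.89 ft at A, so the point is upgradient.

upgradient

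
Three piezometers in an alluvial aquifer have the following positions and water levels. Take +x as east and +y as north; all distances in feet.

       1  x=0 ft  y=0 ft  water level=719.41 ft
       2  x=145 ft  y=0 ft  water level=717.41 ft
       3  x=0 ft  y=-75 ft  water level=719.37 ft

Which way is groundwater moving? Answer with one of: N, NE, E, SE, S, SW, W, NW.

∂h/∂x = (717.41 − 719.41) / (145 − 0) = -0.01379
∂h/∂y = (719.37 − 719.41) / (-75 − 0) = +0.0005333
Flow = −∇h = (+0.01379 east, -0.0005333 north), which points east.

E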